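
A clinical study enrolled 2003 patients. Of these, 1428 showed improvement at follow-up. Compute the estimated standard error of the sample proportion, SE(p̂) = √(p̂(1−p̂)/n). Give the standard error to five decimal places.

Sample proportion p̂ = 1428/2003 = 0.71293.
p̂(1−p̂) = 0.71293·0.28707 = 0.204661.
Dividing by n and taking the root: √0.000102177 = 0.01011.

SE = 0.01011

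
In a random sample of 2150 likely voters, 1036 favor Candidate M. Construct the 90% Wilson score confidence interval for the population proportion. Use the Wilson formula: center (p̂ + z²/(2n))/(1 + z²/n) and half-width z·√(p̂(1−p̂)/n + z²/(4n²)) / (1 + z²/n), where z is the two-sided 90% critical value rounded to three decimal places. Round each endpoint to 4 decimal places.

(0.4642, 0.4996)

p̂ = 1036/2150 = 0.48186; z = 1.645, so z² = 2.706025.
Denominator 1 + z²/n = 1 + 2.706025/2150 = 1.001259.
Adjusted center: (0.48186 + z²/(2n))/1.001259 = 0.48188.
Radicand: p̂(1−p̂)/n + z²/(4n²) = 0.000116126 + 0.000000146 = 0.000116272.
Half-width = 1.645·√0.000116272/1.001259 = 0.01772.
So the interval runs from 0.4642 to 0.4996.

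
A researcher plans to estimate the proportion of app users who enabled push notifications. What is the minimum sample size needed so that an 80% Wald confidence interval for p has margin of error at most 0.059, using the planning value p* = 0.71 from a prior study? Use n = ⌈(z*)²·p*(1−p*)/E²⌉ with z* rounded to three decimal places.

n = 98

For 80% confidence, z* = 1.282.
p*(1−p*) = 0.71·0.29 = 0.2059.
(z*)²·p*(1−p*)/E² = 1.643524·0.2059/0.003481 = 97.214.
⌈97.214⌉ = 98.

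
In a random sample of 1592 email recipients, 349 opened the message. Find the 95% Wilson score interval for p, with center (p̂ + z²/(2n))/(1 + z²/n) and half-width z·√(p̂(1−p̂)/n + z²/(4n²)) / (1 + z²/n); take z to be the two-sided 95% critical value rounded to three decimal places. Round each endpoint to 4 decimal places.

Here p̂ = 349/1592 = 0.21922 and z = 1.960 (z² = 3.841600).
1 + z²/n = 1.002413.
Center = (0.21922 + 0.001207)/1.002413 = 0.21990.
Radicand: p̂(1−p̂)/n + z²/(4n²) = 0.000107515 + 0.000000379 = 0.000107894.
Half-width = 1.960·√0.000107894/1.002413 = 0.02031.
CI: 0.21990 ± 0.02031 = (0.1996, 0.2402).

(0.1996, 0.2402)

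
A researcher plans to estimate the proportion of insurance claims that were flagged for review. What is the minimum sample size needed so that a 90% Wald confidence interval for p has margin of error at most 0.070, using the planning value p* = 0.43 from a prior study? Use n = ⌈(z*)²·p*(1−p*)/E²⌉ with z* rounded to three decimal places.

z* = 1.645 at the 90% level.
p*(1−p*) = 0.2451.
(z*)²·p*(1−p*)/E² = 2.706025·0.2451/0.004900 = 135.356.
⌈135.356⌉ = 136.

n = 136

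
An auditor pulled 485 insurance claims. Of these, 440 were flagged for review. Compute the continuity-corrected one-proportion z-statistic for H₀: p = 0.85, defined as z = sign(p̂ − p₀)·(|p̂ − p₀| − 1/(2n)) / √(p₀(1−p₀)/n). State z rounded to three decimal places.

z = 3.465

Sample proportion p̂ = 440/485 = 0.90722. p̂ − p₀ = 0.057216.
Continuity correction 1/(2n) = 1/970 = 0.001031.
Corrected numerator: |0.057216| − 0.001031 = 0.056185.
SE₀ = √(0.85·0.15/485) = 0.016214.
z = (+)0.056185/0.016214 = 3.465.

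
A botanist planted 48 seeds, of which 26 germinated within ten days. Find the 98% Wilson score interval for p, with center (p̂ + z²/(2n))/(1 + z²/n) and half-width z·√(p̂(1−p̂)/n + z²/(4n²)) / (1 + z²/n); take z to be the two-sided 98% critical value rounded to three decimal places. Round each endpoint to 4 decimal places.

(0.3788, 0.6961)

Here p̂ = 26/48 = 0.54167 and z = 2.326 (z² = 5.410276).
Denominator 1 + z²/n = 1 + 5.410276/48 = 1.112714.
Adjusted center: (0.54167 + z²/(2n))/1.112714 = 0.53745.
Radicand: p̂(1−p̂)/n + z²/(4n²) = 0.005172164 + 0.000587053 = 0.005759217.
Half-width = z·√(radicand)/denom = 2.326·0.075890/1.112714 = 0.15864.
Interval: 0.53745 ± 0.15864 → (0.3788, 0.6961).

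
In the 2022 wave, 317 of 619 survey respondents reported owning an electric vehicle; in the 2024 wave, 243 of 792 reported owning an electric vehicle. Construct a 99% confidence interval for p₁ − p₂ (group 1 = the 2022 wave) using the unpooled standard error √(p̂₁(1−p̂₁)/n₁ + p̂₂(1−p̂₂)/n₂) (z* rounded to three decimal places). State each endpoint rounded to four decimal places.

p̂₁ = 317/619 = 0.51212, p̂₂ = 243/792 = 0.30682; p̂₁ − p̂₂ = 0.20530.
SE = √(0.000403640 + 0.000268536) = √0.000672176 = 0.025926.
z* = 2.576 at the 99% level. Margin = 2.576·0.025926 = 0.06679.
Interval: 0.20530 ± 0.06679 → (0.1385, 0.2721).

(0.1385, 0.2721)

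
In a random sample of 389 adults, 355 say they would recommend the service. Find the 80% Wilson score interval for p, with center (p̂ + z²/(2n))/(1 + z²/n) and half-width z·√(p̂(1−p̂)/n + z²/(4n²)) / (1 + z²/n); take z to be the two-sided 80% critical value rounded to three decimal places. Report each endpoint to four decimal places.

(0.8925, 0.9293)

Here p̂ = 355/389 = 0.91260 and z = 1.282 (z² = 1.643524).
Denominator 1 + z²/n = 1 + 1.643524/389 = 1.004225.
Adjusted center: (0.91260 + z²/(2n))/1.004225 = 0.91086.
Radicand: p̂(1−p̂)/n + z²/(4n²) = 0.000205049 + 0.000002715 = 0.000207764.
Half-width = z·√(radicand)/denom = 1.282·0.014414/1.004225 = 0.01840.
Interval: 0.91086 ± 0.01840 → (0.8925, 0.9293).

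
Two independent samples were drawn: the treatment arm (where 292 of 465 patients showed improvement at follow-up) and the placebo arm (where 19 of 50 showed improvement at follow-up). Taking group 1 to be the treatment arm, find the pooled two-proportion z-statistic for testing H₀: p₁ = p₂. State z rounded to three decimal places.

p̂₁ = 292/465 = 0.62796, p̂₂ = 19/50 = 0.38000.
Pooled p̂ = (292+19)/(465+50) = 311/515 = 0.60388.
SE = √[p̂(1−p̂)(1/n₁+1/n₂)] = √[0.60388·0.39612·(1/465+1/50)] ≈ 0.072791.
z = (p̂₁ − p̂₂)/SE = (0.62796 − 0.38000)/0.072791 = 0.24796/0.072791 = 3.406.

z = 3.406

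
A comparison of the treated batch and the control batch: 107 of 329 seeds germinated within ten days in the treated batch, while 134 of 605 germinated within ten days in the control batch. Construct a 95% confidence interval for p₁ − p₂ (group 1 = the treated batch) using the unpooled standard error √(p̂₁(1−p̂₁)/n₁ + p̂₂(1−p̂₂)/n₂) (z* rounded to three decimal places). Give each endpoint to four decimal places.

p̂₁ = 0.32523, p̂₂ = 0.22149, so the observed difference is 0.10374.
Unpooled SE = √(p̂₁(1−p̂₁)/n₁ + p̂₂(1−p̂₂)/n₂) = √(0.000667036 + 0.000285010) = 0.030855.
For 95% confidence, z* = 1.960. Margin of error = 0.06048.
CI: 0.10374 ± 0.06048 = (0.0433, 0.1642).

(0.0433, 0.1642)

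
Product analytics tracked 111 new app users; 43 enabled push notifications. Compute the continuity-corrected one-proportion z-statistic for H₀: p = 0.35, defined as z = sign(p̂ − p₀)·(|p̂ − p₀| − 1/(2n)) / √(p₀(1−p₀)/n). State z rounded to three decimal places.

z = 0.726

Sample proportion p̂ = 43/111 = 0.38739. p̂ − p₀ = 0.037387.
1/(2n) = 0.004505.
Corrected numerator: |0.037387| − 0.004505 = 0.032882.
Null standard error: √(0.35·0.65/111) = √0.002049550 = 0.045272.
z = +0.032882/0.045272 = 0.726.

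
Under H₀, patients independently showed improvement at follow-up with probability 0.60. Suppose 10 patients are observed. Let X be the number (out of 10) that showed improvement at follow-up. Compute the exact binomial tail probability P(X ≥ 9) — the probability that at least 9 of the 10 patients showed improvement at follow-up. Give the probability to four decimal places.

P = 0.0464

X ~ Binomial(n=10, p=0.60).
P(X ≥ 9) = C(10,9)·0.60^9·0.40^1 + C(10,10)·0.60^10·0.40^0.
= 0.040311 + 0.006047 = 0.0464.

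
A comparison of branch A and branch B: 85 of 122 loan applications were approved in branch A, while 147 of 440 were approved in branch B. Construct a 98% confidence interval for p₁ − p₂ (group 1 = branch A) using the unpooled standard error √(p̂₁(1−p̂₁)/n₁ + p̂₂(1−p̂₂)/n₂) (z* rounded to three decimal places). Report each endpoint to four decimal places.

p̂₁ = 85/122 = 0.69672, p̂₂ = 147/440 = 0.33409; p̂₁ − p̂₂ = 0.36263.
Unpooled SE = √(p̂₁(1−p̂₁)/n₁ + p̂₂(1−p̂₂)/n₂) = √(0.001731973 + 0.000505623) = 0.047303.
The 98% critical value is z* = 2.326. Margin = 2.326·0.047303 = 0.11003.
So the interval runs from 0.2526 to 0.4727.

(0.2526, 0.4727)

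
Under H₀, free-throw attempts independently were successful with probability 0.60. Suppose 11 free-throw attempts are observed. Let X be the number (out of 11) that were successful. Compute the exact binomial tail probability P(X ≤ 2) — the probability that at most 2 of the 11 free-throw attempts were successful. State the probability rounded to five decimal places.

X ~ Binomial(n=11, p=0.60).
P(X ≤ 2) = C(11,0)·0.60^0·0.40^11 + C(11,1)·0.60^1·0.40^10 + C(11,2)·0.60^2·0.40^9.
= 0.000042 + 0.000692 + 0.005190 = 0.00592.

P = 0.00592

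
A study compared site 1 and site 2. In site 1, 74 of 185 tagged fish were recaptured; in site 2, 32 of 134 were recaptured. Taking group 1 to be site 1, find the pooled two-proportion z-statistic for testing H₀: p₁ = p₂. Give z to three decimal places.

Sample proportions: p̂₁ = 74/185 = 0.40000 and p̂₂ = 32/134 = 0.23881.
Pooling: p̂ = 106/319 = 0.33229.
SE = √[p̂(1−p̂)(1/n₁+1/n₂)] = √[0.33229·0.66771·(1/185+1/134)] ≈ 0.053433.
z = 0.16119/0.053433 = 3.017.

z = 3.017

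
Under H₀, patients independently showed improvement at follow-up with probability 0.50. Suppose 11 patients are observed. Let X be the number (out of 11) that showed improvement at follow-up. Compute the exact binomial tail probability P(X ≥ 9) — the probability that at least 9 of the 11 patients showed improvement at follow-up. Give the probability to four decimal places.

P = 0.0327

X is binomial with n = 11 and p = 0.50.
P(X ≥ 9) = C(11,9)·0.50^9·0.50^2 + C(11,10)·0.50^10·0.50^1 + C(11,11)·0.50^11·0.50^0.
= 0.026855 + 0.005371 + 0.000488 = 0.0327.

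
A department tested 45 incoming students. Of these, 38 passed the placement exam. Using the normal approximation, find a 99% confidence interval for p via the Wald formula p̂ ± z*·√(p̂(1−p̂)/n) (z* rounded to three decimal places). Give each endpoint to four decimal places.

Sample proportion p̂ = 38/45 = 0.84444.
Standard error of p̂: √(0.131358/45) = √0.002919067 = 0.054028.
z* = 2.576 at the 99% level.
Margin of error: 2.576 × 0.054028 = 0.13918.
So the interval runs from 0.7053 to 0.9836.

(0.7053, 0.9836)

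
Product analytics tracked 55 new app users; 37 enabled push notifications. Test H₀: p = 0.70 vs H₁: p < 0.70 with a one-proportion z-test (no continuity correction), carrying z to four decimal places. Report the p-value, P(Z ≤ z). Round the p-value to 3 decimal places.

With x = 37 successes in n = 55, p̂ = 0.67273.
Under H₀, SE = √(p₀(1−p₀)/n) = √(0.70·0.30/55) = √0.003818182 = 0.061791.
z = (p̂ − p₀)/SE = (37/55 − 0.70)/0.061791 ≈ -0.4414.
p-value = P(Z ≤ z) with z = -0.4414 → 0.329.

p-value = 0.329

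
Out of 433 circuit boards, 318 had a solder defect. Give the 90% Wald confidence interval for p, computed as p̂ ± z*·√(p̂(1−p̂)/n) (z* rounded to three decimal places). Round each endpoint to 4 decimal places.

(0.6995, 0.7693)

The sample proportion is 318/433 = 0.73441.
SE = √(p̂(1−p̂)/n) = √(0.195051/433) = 0.021224.
The 90% critical value is z* = 1.645.
Margin = 1.645·0.021224 = 0.03491.
So the interval runs from 0.6995 to 0.7693.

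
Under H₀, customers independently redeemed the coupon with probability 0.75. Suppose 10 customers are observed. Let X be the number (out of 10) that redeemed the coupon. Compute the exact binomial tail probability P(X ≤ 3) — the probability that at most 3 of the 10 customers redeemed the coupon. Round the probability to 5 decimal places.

P = 0.00351

X ~ Binomial(n=10, p=0.75).
P(X ≤ 3) = C(10,0)·0.75^0·0.25^10 + C(10,1)·0.75^1·0.25^9 + C(10,2)·0.75^2·0.25^8 + C(10,3)·0.75^3·0.25^7.
= 0.000001 + 0.000029 + 0.000386 + 0.003090 = 0.00351.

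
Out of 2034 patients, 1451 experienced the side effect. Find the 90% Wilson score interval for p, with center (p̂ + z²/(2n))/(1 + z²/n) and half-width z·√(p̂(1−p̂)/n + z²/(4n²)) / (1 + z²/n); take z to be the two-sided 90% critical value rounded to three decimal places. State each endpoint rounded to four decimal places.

p̂ = 1451/2034 = 0.71337; z = 1.645, so z² = 2.706025.
1 + z²/n = 1.001330.
Center = (0.71337 + 0.000665)/1.001330 = 0.71309.
Radicand: p̂(1−p̂)/n + z²/(4n²) = 0.000100527 + 0.000000164 = 0.000100691.
Half-width = z·√(radicand)/denom = 1.645·0.010034/1.001330 = 0.01648.
CI: 0.71309 ± 0.01648 = (0.6966, 0.7296).

(0.6966, 0.7296)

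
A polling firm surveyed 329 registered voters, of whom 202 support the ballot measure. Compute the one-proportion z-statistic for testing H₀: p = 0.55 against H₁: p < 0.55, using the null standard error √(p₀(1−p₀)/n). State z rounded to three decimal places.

z = 2.333

Sample proportion p̂ = 202/329 = 0.61398.
Null standard error: √(0.55·0.45/329) = √0.000752280 = 0.027428.
Test statistic: z = 0.06398/0.027428 = 2.333.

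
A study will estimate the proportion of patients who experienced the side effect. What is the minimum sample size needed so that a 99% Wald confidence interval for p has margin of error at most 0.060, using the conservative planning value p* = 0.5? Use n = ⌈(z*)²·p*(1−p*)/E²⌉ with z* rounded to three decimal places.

For 99% confidence, z* = 2.576.
p*(1−p*) = 0.2500.
(z*)²·p*(1−p*)/E² = 6.635776·0.2500/0.003600 = 460.818.
Rounding up, n = 461.

n = 461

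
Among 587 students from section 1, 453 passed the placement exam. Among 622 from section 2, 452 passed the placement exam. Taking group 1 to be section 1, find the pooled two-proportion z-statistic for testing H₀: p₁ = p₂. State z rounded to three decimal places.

Sample proportions: p̂₁ = 453/587 = 0.77172 and p̂₂ = 452/622 = 0.72669.
Pooling: p̂ = 905/1209 = 0.74855.
Pooled SE = √[0.1882216·0.00331129] ≈ 0.024965.
z = 0.04503/0.024965 = 1.804.

z = 1.804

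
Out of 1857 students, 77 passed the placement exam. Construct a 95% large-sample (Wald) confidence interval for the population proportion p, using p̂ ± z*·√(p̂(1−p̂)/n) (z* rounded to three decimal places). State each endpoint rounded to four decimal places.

p̂ = 77/1857 = 0.04146.
Standard error of p̂: √(0.039745/1857) = √0.000021403 = 0.004626.
z* = 1.960 at the 95% level.
Margin of error: 1.960 × 0.004626 = 0.00907.
CI: 0.04146 ± 0.00907 = (0.0324, 0.0505).

(0.0324, 0.0505)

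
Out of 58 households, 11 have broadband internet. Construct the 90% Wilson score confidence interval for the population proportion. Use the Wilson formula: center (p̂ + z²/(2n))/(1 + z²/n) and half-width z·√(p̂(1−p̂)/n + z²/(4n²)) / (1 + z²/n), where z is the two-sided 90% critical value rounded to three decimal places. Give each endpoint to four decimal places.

p̂ = 11/58 = 0.18966; z = 1.645, so z² = 2.706025.
Denominator 1 + z²/n = 1 + 2.706025/58 = 1.046656.
Adjusted center: (0.18966 + z²/(2n))/1.046656 = 0.20349.
Radicand: p̂(1−p̂)/n + z²/(4n²) = 0.002649760 + 0.000201102 = 0.002850862.
Half-width = 1.645·√0.002850862/1.046656 = 0.08392.
Interval: 0.20349 ± 0.08392 → (0.1196, 0.2874).

(0.1196, 0.2874)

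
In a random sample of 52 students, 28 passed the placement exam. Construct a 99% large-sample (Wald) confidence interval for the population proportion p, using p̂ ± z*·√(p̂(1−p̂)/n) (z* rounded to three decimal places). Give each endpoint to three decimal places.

(0.360, 0.717)

The sample proportion is 28/52 = 0.53846.
Standard error of p̂: √(0.248521/52) = √0.004779244 = 0.069132.
The 99% critical value is z* = 2.576.
Margin = 2.576·0.069132 = 0.17808.
So the interval runs from 0.360 to 0.717.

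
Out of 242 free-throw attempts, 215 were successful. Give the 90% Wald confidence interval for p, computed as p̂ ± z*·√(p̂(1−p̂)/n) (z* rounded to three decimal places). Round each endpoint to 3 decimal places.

p̂ = 215/242 = 0.88843.
SE = √(p̂(1−p̂)/n) = √(0.099122/242) = 0.020238.
z* = 1.645 at the 90% level.
Margin = 1.645·0.020238 = 0.03329.
Interval: 0.88843 ± 0.03329 → (0.855, 0.922).

(0.855, 0.922)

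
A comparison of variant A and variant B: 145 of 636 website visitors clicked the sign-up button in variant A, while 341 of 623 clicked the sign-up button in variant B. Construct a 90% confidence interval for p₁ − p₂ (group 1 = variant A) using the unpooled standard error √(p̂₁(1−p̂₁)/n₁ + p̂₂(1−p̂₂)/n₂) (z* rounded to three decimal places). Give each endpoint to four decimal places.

(-0.3621, -0.2766)

p̂₁ = 145/636 = 0.22799, p̂₂ = 341/623 = 0.54735; p̂₁ − p̂₂ = -0.31936.
SE = √(0.000276744 + 0.000397685) = √0.000674429 = 0.025970.
z* = 1.645 at the 90% level. Margin = 1.645·0.025970 = 0.04272.
So the interval runs from -0.3621 to -0.2766.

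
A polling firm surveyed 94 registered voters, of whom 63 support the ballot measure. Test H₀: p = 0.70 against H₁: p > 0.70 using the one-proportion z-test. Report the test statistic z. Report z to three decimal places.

The sample proportion is 63/94 = 0.67021.
SE₀ = √(0.70·0.30/94) = 0.047266.
Test statistic: z = -0.02979/0.047266 = -0.630.

z = -0.630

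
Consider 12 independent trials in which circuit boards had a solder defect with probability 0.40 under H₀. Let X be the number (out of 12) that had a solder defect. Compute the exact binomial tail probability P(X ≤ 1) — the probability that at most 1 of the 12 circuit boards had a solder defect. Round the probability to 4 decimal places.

X is binomial with n = 12 and p = 0.40.
P(X ≤ 1) = C(12,0)·0.40^0·0.60^12 + C(12,1)·0.40^1·0.60^11.
= 0.002177 + 0.017414 = 0.0196.

P = 0.0196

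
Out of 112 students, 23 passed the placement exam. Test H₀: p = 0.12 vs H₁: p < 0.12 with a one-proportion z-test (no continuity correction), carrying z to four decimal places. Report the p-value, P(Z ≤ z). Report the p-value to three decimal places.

p-value = 0.997

p̂ = 23/112 = 0.20536.
Under H₀, SE = √(p₀(1−p₀)/n) = √(0.12·0.88/112) = √0.000942857 = 0.030706.
Test statistic (full precision, shown to 4 dp): z = (23/112 − 0.12)/SE₀ ≈ 2.7798.
From the standard normal, P(Z ≤ z) = 0.997.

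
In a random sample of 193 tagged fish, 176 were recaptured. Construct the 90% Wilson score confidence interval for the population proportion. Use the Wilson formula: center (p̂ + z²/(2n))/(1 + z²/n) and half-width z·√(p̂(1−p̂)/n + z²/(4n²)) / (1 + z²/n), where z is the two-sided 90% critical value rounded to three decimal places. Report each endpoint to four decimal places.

(0.8724, 0.9400)

p̂ = 176/193 = 0.91192; z = 1.645, so z² = 2.706025.
Denominator 1 + z²/n = 1 + 2.706025/193 = 1.014021.
Center = (0.91192 + 0.007010)/1.014021 = 0.90622.
Radicand: p̂(1−p̂)/n + z²/(4n²) = 0.000416188 + 0.000018162 = 0.000434350.
Half-width = z·√(radicand)/denom = 1.645·0.020841/1.014021 = 0.03381.
So the interval runs from 0.8724 to 0.9400.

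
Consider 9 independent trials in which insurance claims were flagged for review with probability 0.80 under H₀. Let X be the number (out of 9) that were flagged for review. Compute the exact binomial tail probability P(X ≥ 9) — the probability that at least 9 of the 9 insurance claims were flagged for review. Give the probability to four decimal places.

X ~ Binomial(n=9, p=0.80).
P(X ≥ 9) = C(9,9)·0.80^9·0.20^0.
= 0.134218 = 0.1342.

P = 0.1342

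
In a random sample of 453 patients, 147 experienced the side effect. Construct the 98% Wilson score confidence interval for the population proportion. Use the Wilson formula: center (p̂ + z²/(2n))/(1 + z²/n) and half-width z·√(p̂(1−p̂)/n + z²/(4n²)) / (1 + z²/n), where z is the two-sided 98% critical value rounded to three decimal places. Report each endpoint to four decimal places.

(0.2757, 0.3775)

p̂ = 147/453 = 0.32450; z = 2.326, so z² = 5.410276.
1 + z²/n = 1.011943.
Adjusted center: (0.32450 + z²/(2n))/1.011943 = 0.32657.
Radicand: p̂(1−p̂)/n + z²/(4n²) = 0.000483887 + 0.000006591 = 0.000490478.
Half-width = 2.326·√0.000490478/1.011943 = 0.05091.
So the interval runs from 0.2757 to 0.3775.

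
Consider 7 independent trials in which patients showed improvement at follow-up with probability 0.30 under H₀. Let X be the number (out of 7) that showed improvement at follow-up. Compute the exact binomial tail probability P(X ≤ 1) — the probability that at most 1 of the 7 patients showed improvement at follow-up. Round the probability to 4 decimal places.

X ~ Binomial(n=7, p=0.30).
P(X ≤ 1) = C(7,0)·0.30^0·0.70^7 + C(7,1)·0.30^1·0.70^6.
= 0.082354 + 0.247063 = 0.3294.

P = 0.3294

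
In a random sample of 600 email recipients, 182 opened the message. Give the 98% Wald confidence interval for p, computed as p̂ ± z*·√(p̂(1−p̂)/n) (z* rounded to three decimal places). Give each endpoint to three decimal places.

(0.260, 0.347)

The sample proportion is 182/600 = 0.30333.
SE(p̂) = √(0.30333·0.69667/600) = 0.018767.
For 98% confidence, z* = 2.326.
Margin of error: 2.326 × 0.018767 = 0.04365.
So the interval runs from 0.260 to 0.347.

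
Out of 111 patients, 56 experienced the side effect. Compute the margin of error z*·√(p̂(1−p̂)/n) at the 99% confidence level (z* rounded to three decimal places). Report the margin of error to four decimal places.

ME = 0.1222

p̂ = 56/111 = 0.50450.
SE = √(p̂(1−p̂)/n) = √(0.249980/111) = 0.047456.
The 99% critical value is z* = 2.576.
Margin of error = z*·SE = 2.576 × 0.047456 = 0.1222.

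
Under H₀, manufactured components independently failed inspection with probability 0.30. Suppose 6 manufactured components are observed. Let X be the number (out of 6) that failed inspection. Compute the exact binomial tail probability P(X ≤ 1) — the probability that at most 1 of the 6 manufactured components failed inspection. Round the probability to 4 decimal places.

P = 0.4202

X is binomial with n = 6 and p = 0.30.
P(X ≤ 1) = C(6,0)·0.30^0·0.70^6 + C(6,1)·0.30^1·0.70^5.
= 0.117649 + 0.302526 = 0.4202.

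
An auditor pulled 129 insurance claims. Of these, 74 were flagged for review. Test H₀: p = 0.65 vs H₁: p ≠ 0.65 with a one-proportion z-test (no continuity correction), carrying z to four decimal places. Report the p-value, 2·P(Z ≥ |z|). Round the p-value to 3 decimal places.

p-value = 0.069

Sample proportion p̂ = 74/129 = 0.57364.
Under H₀, SE = √(p₀(1−p₀)/n) = √(0.65·0.35/129) = √0.001763566 = 0.041995.
Test statistic (full precision, shown to 4 dp): z = (74/129 − 0.65)/SE₀ ≈ -1.8182.
From the standard normal, 2·P(Z ≥ |z|) = 0.069.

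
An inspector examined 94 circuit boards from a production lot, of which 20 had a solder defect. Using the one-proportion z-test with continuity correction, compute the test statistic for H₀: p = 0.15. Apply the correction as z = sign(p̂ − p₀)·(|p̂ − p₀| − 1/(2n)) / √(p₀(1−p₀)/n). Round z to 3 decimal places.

p̂ = 20/94 = 0.21277. p̂ − p₀ = 0.062766.
1/(2n) = 0.005319.
Corrected numerator: |0.062766| − 0.005319 = 0.057447.
SE₀ = √(0.15·0.85/94) = 0.036829.
z = +0.057447/0.036829 = 1.560.

z = 1.560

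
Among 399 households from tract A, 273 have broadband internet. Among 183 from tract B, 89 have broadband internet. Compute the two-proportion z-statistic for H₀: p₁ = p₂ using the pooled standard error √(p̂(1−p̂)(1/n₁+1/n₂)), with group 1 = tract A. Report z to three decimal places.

Sample proportions: p̂₁ = 273/399 = 0.68421 and p̂₂ = 89/183 = 0.48634.
Pooling: p̂ = 362/582 = 0.62199.
Pooled SE = √[0.2351177·0.00797075] ≈ 0.043290.
z = 0.19787/0.043290 = 4.571.

z = 4.571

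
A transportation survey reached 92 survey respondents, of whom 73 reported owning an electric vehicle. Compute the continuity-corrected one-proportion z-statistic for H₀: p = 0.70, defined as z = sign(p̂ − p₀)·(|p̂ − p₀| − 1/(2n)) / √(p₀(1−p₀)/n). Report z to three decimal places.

z = 1.843

The sample proportion is 73/92 = 0.79348. p̂ − p₀ = 0.093478.
Continuity correction 1/(2n) = 1/184 = 0.005435.
Corrected numerator: |0.093478| − 0.005435 = 0.088043.
Under H₀, SE = √(p₀(1−p₀)/n) = √(0.70·0.30/92) = √0.002282609 = 0.047777.
z = (+)0.088043/0.047777 = 1.843.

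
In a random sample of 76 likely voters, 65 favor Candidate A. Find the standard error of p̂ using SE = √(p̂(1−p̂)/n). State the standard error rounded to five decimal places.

SE = 0.04036

p̂ = 65/76 = 0.85526.
p̂(1−p̂) = 0.85526·0.14474 = 0.123790.
SE = √(0.123790/76) = 0.04036.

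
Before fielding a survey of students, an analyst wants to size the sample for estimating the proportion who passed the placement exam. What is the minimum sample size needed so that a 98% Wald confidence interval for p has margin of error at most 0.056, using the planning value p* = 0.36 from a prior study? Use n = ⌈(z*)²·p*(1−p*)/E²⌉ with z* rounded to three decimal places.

The 98% critical value is z* = 2.326.
p*(1−p*) = 0.2304.
(z*)²·p*(1−p*)/E² = 5.410276·0.2304/0.003136 = 397.490.
Rounding up, n = 398.

n = 398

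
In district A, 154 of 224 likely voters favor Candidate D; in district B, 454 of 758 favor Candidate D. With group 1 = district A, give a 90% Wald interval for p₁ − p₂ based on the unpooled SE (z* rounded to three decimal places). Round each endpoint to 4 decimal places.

(0.0298, 0.1473)

p̂₁ = 0.68750, p̂₂ = 0.59894, so the observed difference is 0.08856.
Unpooled SE = √(p̂₁(1−p̂₁)/n₁ + p̂₂(1−p̂₂)/n₂) = √(0.000959124 + 0.000316900) = 0.035721.
For 90% confidence, z* = 1.645. Margin of error = 0.05876.
CI: 0.08856 ± 0.05876 = (0.0298, 0.1473).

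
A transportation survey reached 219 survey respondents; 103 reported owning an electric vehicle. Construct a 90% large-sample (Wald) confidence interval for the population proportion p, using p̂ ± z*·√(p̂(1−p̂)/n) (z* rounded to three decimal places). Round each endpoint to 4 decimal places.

(0.4148, 0.5258)

Sample proportion p̂ = 103/219 = 0.47032.
Standard error of p̂: √(0.249119/219) = √0.001137530 = 0.033727.
For 90% confidence, z* = 1.645.
Margin = 1.645·0.033727 = 0.05548.
CI: 0.47032 ± 0.05548 = (0.4148, 0.5258).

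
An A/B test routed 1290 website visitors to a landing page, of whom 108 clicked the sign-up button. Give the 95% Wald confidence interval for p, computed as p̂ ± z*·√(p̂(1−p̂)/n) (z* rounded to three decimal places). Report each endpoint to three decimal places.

The sample proportion is 108/1290 = 0.08372.
Standard error of p̂: √(0.076712/1290) = √0.000059466 = 0.007711.
The 95% critical value is z* = 1.960.
Margin = 1.960·0.007711 = 0.01511.
CI: 0.08372 ± 0.01511 = (0.069, 0.099).

(0.069, 0.099)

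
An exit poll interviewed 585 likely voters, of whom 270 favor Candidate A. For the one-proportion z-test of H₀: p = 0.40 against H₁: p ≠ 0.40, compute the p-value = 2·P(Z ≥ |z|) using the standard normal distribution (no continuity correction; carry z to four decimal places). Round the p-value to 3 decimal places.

p-value = 0.002

p̂ = 270/585 = 0.46154.
Null standard error: √(0.40·0.60/585) = √0.000410256 = 0.020255.
z = (p̂ − p₀)/SE = (270/585 − 0.40)/0.020255 ≈ 3.0382.
From the standard normal, 2·P(Z ≥ |z|) = 0.002.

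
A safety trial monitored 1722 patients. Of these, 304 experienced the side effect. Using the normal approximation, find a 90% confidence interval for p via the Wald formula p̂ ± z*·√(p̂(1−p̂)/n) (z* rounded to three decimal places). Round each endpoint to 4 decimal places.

The sample proportion is 304/1722 = 0.17654.
SE(p̂) = √(0.17654·0.82346/1722) = 0.009188.
The 90% critical value is z* = 1.645.
Margin of error: 1.645 × 0.009188 = 0.01511.
So the interval runs from 0.1614 to 0.1917.

(0.1614, 0.1917)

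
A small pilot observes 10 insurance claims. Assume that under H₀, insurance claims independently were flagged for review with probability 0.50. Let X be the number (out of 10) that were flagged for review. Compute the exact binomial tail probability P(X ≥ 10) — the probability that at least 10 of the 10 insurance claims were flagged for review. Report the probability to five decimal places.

P = 0.00098

X ~ Binomial(n=10, p=0.50).
P(X ≥ 10) = C(10,10)·0.50^10·0.50^0.
= 0.000977 = 0.00098.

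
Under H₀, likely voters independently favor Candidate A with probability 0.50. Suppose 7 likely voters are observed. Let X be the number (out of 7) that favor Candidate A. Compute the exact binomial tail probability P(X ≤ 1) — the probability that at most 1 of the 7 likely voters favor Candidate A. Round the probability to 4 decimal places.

P = 0.0625

X ~ Binomial(n=7, p=0.50).
P(X ≤ 1) = C(7,0)·0.50^0·0.50^7 + C(7,1)·0.50^1·0.50^6.
= 0.007812 + 0.054688 = 0.0625.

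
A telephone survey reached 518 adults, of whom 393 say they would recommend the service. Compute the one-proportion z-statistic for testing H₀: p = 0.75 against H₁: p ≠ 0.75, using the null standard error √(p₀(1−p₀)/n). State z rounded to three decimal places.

The sample proportion is 393/518 = 0.75869.
Null standard error: √(0.75·0.25/518) = √0.000361969 = 0.019025.
z = (0.75869 − 0.75)/0.019025 = 0.00869/0.019025 = 0.457.

z = 0.457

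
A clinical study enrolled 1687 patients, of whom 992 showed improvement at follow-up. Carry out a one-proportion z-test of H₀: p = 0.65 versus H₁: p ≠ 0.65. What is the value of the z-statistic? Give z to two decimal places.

z = -5.34

p̂ = 992/1687 = 0.58803.
SE₀ = √(0.65·0.35/1687) = 0.011613.
z = (p̂ − p₀)/SE = (0.58803 − 0.65)/0.011613 = -5.34.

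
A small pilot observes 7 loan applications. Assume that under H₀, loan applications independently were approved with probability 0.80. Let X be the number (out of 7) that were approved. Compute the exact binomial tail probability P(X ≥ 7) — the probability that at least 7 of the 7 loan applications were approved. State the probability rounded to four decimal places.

X is binomial with n = 7 and p = 0.80.
P(X ≥ 7) = C(7,7)·0.80^7·0.20^0.
= 0.209715 = 0.2097.

P = 0.2097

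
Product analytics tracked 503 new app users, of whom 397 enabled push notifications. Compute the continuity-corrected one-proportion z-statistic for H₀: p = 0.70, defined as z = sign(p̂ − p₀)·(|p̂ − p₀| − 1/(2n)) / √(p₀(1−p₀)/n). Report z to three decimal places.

z = 4.320

With x = 397 successes in n = 503, p̂ = 0.78926. p̂ − p₀ = 0.089264.
Continuity correction 1/(2n) = 1/1006 = 0.000994.
Corrected numerator: |0.089264| − 0.000994 = 0.088270.
Null standard error: √(0.70·0.30/503) = √0.000417495 = 0.020433.
z = +0.088270/0.020433 = 4.320.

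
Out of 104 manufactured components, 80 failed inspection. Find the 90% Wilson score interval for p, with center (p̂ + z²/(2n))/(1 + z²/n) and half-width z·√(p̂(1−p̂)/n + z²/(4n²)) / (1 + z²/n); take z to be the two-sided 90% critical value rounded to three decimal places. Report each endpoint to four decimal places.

(0.6950, 0.8298)

Here p̂ = 80/104 = 0.76923 and z = 1.645 (z² = 2.706025).
1 + z²/n = 1.026019.
Center = (0.76923 + 0.013010)/1.026019 = 0.76240.
Radicand: p̂(1−p̂)/n + z²/(4n²) = 0.001706873 + 0.000062547 = 0.001769420.
Half-width = z·√(radicand)/denom = 1.645·0.042064/1.026019 = 0.06744.
CI: 0.76240 ± 0.06744 = (0.6950, 0.8298).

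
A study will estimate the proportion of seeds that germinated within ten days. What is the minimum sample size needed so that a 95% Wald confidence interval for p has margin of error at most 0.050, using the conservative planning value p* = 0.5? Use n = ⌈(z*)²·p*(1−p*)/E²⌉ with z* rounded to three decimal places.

z* = 1.960 at the 95% level.
p*(1−p*) = 0.2500.
Required n before rounding: 3.841600 × 0.2500 / 0.050² = 384.160.
Rounding up, n = 385.

n = 385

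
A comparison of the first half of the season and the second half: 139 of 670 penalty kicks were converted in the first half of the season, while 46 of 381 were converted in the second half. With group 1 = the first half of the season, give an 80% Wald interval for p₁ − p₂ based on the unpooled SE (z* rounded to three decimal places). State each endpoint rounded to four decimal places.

(0.0574, 0.1161)

p̂₁ = 0.20746, p̂₂ = 0.12073, so the observed difference is 0.08673.
Unpooled SE = √(p̂₁(1−p̂₁)/n₁ + p̂₂(1−p̂₂)/n₂) = √(0.000245406 + 0.000278630) = 0.022892.
z* = 1.282 at the 80% level. Margin = 1.282·0.022892 = 0.02935.
Interval: 0.08673 ± 0.02935 → (0.0574, 0.1161).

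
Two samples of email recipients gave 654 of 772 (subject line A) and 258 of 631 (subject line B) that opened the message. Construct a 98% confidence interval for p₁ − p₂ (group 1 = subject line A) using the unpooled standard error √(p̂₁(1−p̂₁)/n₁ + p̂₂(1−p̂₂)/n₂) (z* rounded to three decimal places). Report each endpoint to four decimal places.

p̂₁ = 0.84715, p̂₂ = 0.40887, so the observed difference is 0.43828.
Unpooled SE = √(p̂₁(1−p̂₁)/n₁ + p̂₂(1−p̂₂)/n₂) = √(0.000167729 + 0.000383037) = 0.023468.
The 98% critical value is z* = 2.326. Margin = 2.326·0.023468 = 0.05459.
Interval: 0.43828 ± 0.05459 → (0.3837, 0.4929).

(0.3837, 0.4929)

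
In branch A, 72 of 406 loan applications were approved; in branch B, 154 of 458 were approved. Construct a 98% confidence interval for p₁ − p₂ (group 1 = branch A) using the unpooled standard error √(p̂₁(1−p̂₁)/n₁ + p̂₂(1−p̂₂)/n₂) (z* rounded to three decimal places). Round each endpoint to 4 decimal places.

p̂₁ = 72/406 = 0.17734, p̂₂ = 154/458 = 0.33624; p̂₁ − p̂₂ = -0.15890.
Unpooled SE = √(p̂₁(1−p̂₁)/n₁ + p̂₂(1−p̂₂)/n₂) = √(0.000359336 + 0.000487302) = 0.029097.
The 98% critical value is z* = 2.326. Margin of error = 0.06768.
Interval: -0.15890 ± 0.06768 → (-0.2266, -0.0912).

(-0.2266, -0.0912)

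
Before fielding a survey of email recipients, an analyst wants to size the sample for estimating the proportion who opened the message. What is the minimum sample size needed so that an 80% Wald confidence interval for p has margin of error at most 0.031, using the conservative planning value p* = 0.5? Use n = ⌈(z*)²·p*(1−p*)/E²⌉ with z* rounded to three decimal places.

n = 428

The 80% critical value is z* = 1.282.
p*(1−p*) = 0.50·0.50 = 0.2500.
(z*)²·p*(1−p*)/E² = 1.643524·0.2500/0.000961 = 427.556.
Rounding up, n = 428.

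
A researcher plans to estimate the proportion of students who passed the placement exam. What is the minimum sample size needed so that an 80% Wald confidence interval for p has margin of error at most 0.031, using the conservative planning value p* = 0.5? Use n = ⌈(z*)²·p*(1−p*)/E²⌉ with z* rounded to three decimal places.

z* = 1.282 at the 80% level.
p*(1−p*) = 0.2500.
(z*)²·p*(1−p*)/E² = 1.643524·0.2500/0.000961 = 427.556.
⌈427.556⌉ = 428.

n = 428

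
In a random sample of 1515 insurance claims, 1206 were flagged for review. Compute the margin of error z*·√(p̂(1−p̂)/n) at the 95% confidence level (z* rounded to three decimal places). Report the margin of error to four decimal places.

ME = 0.0203

p̂ = 1206/1515 = 0.79604.
SE = √(p̂(1−p̂)/n) = √(0.162361/1515) = 0.010352.
For 95% confidence, z* = 1.960.
Margin of error = z*·SE = 1.960 × 0.010352 = 0.0203.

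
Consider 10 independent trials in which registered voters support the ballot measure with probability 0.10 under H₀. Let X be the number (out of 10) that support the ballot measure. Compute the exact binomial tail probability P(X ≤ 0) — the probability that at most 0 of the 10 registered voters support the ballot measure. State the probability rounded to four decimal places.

X ~ Binomial(n=10, p=0.10).
P(X ≤ 0) = C(10,0)·0.10^0·0.90^10.
= 0.348678 = 0.3487.

P = 0.3487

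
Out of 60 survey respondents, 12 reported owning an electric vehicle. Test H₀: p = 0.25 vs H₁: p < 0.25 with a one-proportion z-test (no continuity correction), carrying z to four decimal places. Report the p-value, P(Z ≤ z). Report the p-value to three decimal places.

p-value = 0.186

p̂ = 12/60 = 0.20000.
Under H₀, SE = √(p₀(1−p₀)/n) = √(0.25·0.75/60) = √0.003125000 = 0.055902.
Test statistic (full precision, shown to 4 dp): z = (12/60 − 0.25)/SE₀ ≈ -0.8944.
From the standard normal, P(Z ≤ z) = 0.186.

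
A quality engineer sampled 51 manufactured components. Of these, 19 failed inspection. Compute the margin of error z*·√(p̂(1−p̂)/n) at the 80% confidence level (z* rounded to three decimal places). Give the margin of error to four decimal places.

ME = 0.0868

The sample proportion is 19/51 = 0.37255.
Standard error of p̂: √(0.233756/51) = √0.004583456 = 0.067701.
The 80% critical value is z* = 1.282.
So ME = 0.0868.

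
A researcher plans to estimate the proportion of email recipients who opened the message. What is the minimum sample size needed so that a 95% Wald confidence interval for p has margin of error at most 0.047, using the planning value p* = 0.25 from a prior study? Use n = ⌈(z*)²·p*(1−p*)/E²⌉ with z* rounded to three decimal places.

n = 327

For 95% confidence, z* = 1.960.
p*(1−p*) = 0.1875.
Required n before rounding: 3.841600 × 0.1875 / 0.047² = 326.075.
⌈326.075⌉ = 327.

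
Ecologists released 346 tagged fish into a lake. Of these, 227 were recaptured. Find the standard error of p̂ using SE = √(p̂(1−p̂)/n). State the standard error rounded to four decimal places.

Sample proportion p̂ = 227/346 = 0.65607.
p̂(1−p̂) = 0.225642.
Dividing by n and taking the root: √0.000652145 = 0.0255.

SE = 0.0255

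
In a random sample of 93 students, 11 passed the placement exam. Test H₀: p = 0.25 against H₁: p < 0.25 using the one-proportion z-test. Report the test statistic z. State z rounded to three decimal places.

z = -2.934

With x = 11 successes in n = 93, p̂ = 0.11828.
Under H₀, SE = √(p₀(1−p₀)/n) = √(0.25·0.75/93) = √0.002016129 = 0.044901.
z = (p̂ − p₀)/SE = (0.11828 − 0.25)/0.044901 = -2.934.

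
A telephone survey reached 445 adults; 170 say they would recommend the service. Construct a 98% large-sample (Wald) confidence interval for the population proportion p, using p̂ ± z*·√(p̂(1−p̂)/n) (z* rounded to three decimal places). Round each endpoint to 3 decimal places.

The sample proportion is 170/445 = 0.38202.
SE(p̂) = √(0.38202·0.61798/445) = 0.023033.
z* = 2.326 at the 98% level.
Margin = 2.326·0.023033 = 0.05357.
CI: 0.38202 ± 0.05357 = (0.328, 0.436).

(0.328, 0.436)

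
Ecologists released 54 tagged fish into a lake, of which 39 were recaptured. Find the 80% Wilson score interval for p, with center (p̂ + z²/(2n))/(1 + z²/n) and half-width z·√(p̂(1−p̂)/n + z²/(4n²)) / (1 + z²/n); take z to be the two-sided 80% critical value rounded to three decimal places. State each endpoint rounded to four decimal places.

Here p̂ = 39/54 = 0.72222 and z = 1.282 (z² = 1.643524).
1 + z²/n = 1.030436.
Adjusted center: (0.72222 + z²/(2n))/1.030436 = 0.71566.
Radicand: p̂(1−p̂)/n + z²/(4n²) = 0.003715135 + 0.000140906 = 0.003856041.
Half-width = z·√(radicand)/denom = 1.282·0.062097/1.030436 = 0.07726.
So the interval runs from 0.6384 to 0.7929.

(0.6384, 0.7929)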